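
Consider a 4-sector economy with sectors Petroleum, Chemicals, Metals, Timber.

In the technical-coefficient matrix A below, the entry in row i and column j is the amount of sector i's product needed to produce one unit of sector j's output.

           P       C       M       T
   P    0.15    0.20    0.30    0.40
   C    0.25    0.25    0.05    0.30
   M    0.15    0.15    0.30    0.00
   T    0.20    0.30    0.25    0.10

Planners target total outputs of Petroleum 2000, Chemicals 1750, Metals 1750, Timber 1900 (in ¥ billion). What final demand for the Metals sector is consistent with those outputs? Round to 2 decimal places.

d_M = 662.50

I − A =
  [   0.85    -0.20    -0.30    -0.40]
  [  -0.25     0.75    -0.05    -0.30]
  [  -0.15    -0.15     0.70     0.00]
  [  -0.20    -0.30    -0.25     0.90]
d = (I − A) x:
  d_P = (+0.85)·2000 + (-0.20)·1750 + (-0.30)·1750 + (-0.40)·1900 = 65.00
  d_C = (-0.25)·2000 + (+0.75)·1750 + (-0.05)·1750 + (-0.30)·1900 = 155.00
  d_M = (-0.15)·2000 + (-0.15)·1750 + (+0.70)·1750 + (+0.00)·1900 = 662.50
  d_T = (-0.20)·2000 + (-0.30)·1750 + (-0.25)·1750 + (+0.90)·1900 = 347.50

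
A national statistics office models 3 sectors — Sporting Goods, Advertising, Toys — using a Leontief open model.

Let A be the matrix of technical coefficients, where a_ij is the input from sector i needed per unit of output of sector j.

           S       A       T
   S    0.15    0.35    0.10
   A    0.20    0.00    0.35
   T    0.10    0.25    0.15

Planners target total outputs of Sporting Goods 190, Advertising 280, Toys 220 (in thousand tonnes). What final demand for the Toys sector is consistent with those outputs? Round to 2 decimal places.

d_T = 98.00

I − A =
  [   0.85    -0.35    -0.10]
  [  -0.20     1.00    -0.35]
  [  -0.10    -0.25     0.85]
d = (I − A) x:
  d_S = (+0.85)·190 + (-0.35)·280 + (-0.10)·220 = 41.50
  d_A = (-0.20)·190 + (+1.00)·280 + (-0.35)·220 = 165.00
  d_T = (-0.10)·190 + (-0.25)·280 + (+0.85)·220 = 98.00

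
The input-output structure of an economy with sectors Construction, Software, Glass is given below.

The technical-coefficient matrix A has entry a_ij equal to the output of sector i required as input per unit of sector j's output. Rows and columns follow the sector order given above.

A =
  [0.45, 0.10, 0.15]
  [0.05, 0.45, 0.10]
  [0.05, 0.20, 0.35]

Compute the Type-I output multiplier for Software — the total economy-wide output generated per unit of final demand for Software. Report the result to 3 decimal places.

I − A =
  [   0.55    -0.10    -0.15]
  [  -0.05     0.55    -0.10]
  [  -0.05    -0.20     0.65]
Cofactors of I−A, C_ij = (−1)^(i+j)·(minor ij) (rows/columns in the sector order above):
  C_11 = (0.55)(0.65) − (-0.10)(-0.20) = 0.3375
  C_12 = −[(-0.05)(0.65) − (-0.10)(-0.05)] = 0.0375
  C_13 = (-0.05)(-0.20) − (0.55)(-0.05) = 0.0375
  C_21 = −[(-0.10)(0.65) − (-0.15)(-0.20)] = 0.0950
  C_22 = (0.55)(0.65) − (-0.15)(-0.05) = 0.3500
  C_23 = −[(0.55)(-0.20) − (-0.10)(-0.05)] = 0.1150
  C_31 = (-0.10)(-0.10) − (-0.15)(0.55) = 0.0925
  C_32 = −[(0.55)(-0.10) − (-0.15)(-0.05)] = 0.0625
  C_33 = (0.55)(0.55) − (-0.10)(-0.05) = 0.2975
det(I−A) = Σ_j (I−A)_1j·C_1j = (0.55)(0.3375) + (-0.10)(0.0375) + (-0.15)(0.0375) = 0.17625
adj(I−A) = Cᵀ =
  [ 0.3375   0.0950   0.0925]
  [ 0.0375   0.3500   0.0625]
  [ 0.0375   0.1150   0.2975]
(I − A)⁻¹ = adj(I−A) / det(I−A) ≈
  [   1.9149     0.5390     0.5248]
  [   0.2128     1.9858     0.3546]
  [   0.2128     0.6525     1.6879]
The output multiplier for sector j is the column-j sum of the Leontief inverse (I − A)⁻¹ = adj(I−A) / det(I−A).
Column S of adj(I−A): (0.0950, 0.3500, 0.1150); det(I−A) = 0.17625.
m_S = (0.0950 + 0.3500 + 0.1150) / 0.17625 = 0.56 / 0.17625 ≈ 3.177.

m_S = 3.177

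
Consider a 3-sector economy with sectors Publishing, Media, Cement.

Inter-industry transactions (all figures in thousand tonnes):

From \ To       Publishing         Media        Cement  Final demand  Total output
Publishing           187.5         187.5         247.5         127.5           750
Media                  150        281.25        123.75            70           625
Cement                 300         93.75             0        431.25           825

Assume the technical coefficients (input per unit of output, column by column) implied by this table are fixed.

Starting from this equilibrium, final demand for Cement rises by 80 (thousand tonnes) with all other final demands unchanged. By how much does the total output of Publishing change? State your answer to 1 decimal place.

Δx_1 = 69.2

Technical coefficients a_ij = z_ij / X_j:
  a_11 = 187.5/750 = 0.25, a_21 = 150/750 = 0.20, a_31 = 300/750 = 0.40
  a_12 = 187.5/625 = 0.30, a_22 = 281.25/625 = 0.45, a_32 = 93.75/625 = 0.15
  a_13 = 247.5/825 = 0.30, a_23 = 123.75/825 = 0.15, a_33 = 0/825 = 0.00
I − A =
  [   0.75    -0.30    -0.30]
  [  -0.20     0.55    -0.15]
  [  -0.40    -0.15     1.00]
Cofactors of I−A, C_ij = (−1)^(i+j)·(minor ij) (rows/columns in the sector order above):
  C_11 = (0.55)(1.00) − (-0.15)(-0.15) = 0.5275
  C_12 = −[(-0.20)(1.00) − (-0.15)(-0.40)] = 0.2600
  C_13 = (-0.20)(-0.15) − (0.55)(-0.40) = 0.2500
  C_21 = −[(-0.30)(1.00) − (-0.30)(-0.15)] = 0.3450
  C_22 = (0.75)(1.00) − (-0.30)(-0.40) = 0.6300
  C_23 = −[(0.75)(-0.15) − (-0.30)(-0.40)] = 0.2325
  C_31 = (-0.30)(-0.15) − (-0.30)(0.55) = 0.2100
  C_32 = −[(0.75)(-0.15) − (-0.30)(-0.20)] = 0.1725
  C_33 = (0.75)(0.55) − (-0.30)(-0.20) = 0.3525
det(I−A) = Σ_j (I−A)_1j·C_1j = (0.75)(0.5275) + (-0.30)(0.2600) + (-0.30)(0.2500) = 0.242625
adj(I−A) = Cᵀ =
  [ 0.5275   0.3450   0.2100]
  [ 0.2600   0.6300   0.1725]
  [ 0.2500   0.2325   0.3525]
(I − A)⁻¹ = adj(I−A) / det(I−A) ≈
  [   2.1741     1.4219     0.8655]
  [   1.0716     2.5966     0.7110]
  [   1.0304     0.9583     1.4529]
Δx = (I − A)⁻¹ Δd with Δd having +80 in the Cement component and 0 elsewhere.
So Δx_1 = L_13 · (+80), where L_13 = adj(I−A)_13 / det(I−A) = 0.2100 / 0.242625.
Δx_1 = 0.2100 × (+80) / 0.242625 = 16.80 / 0.242625 ≈ 69.2.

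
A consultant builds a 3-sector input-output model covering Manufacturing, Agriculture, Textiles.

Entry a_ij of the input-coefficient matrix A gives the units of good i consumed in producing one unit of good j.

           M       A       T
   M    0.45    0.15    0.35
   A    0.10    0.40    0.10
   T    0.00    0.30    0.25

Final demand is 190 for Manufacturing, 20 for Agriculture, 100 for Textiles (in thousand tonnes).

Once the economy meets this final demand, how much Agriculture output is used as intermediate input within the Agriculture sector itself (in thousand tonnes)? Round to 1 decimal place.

z_AA = 60.2

I − A =
  [   0.55    -0.15    -0.35]
  [  -0.10     0.60    -0.10]
  [   0.00    -0.30     0.75]
Cofactors of I−A, C_ij = (−1)^(i+j)·(minor ij) (rows/columns in the sector order above):
  C_11 = (0.60)(0.75) − (-0.10)(-0.30) = 0.4200
  C_12 = −[(-0.10)(0.75) − (-0.10)(0.00)] = 0.0750
  C_13 = (-0.10)(-0.30) − (0.60)(0.00) = 0.0300
  C_21 = −[(-0.15)(0.75) − (-0.35)(-0.30)] = 0.2175
  C_22 = (0.55)(0.75) − (-0.35)(0.00) = 0.4125
  C_23 = −[(0.55)(-0.30) − (-0.15)(0.00)] = 0.1650
  C_31 = (-0.15)(-0.10) − (-0.35)(0.60) = 0.2250
  C_32 = −[(0.55)(-0.10) − (-0.35)(-0.10)] = 0.0900
  C_33 = (0.55)(0.60) − (-0.15)(-0.10) = 0.3150
det(I−A) = Σ_j (I−A)_1j·C_1j = (0.55)(0.4200) + (-0.15)(0.0750) + (-0.35)(0.0300) = 0.20925
adj(I−A) = Cᵀ =
  [ 0.4200   0.2175   0.2250]
  [ 0.0750   0.4125   0.0900]
  [ 0.0300   0.1650   0.3150]
(I − A)⁻¹ = adj(I−A) / det(I−A) ≈
  [   2.0072     1.0394     1.0753]
  [   0.3584     1.9713     0.4301]
  [   0.1434     0.7885     1.5054]
First solve x = (I − A)⁻¹ d = adj(I−A)·d / det(I−A); in particular x_A = (0.0750·190 + 0.4125·20 + 0.0900·100) / 0.20925 = 31.50 / 0.20925 ≈ 150.538.
Intermediate flow from A to A: z_AA = a_AA · x_A = 0.40 × 31.50 / 0.20925 = 12.60 / 0.20925 ≈ 60.2.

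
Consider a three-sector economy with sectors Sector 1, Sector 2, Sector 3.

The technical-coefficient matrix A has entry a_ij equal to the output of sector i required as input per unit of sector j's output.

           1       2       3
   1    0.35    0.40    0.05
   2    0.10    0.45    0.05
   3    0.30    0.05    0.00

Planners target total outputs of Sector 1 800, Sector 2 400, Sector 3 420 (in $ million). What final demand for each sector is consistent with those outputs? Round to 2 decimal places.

d_1 = 339.00, d_2 = 119.00, d_3 = 160.00

I − A =
  [   0.65    -0.40    -0.05]
  [  -0.10     0.55    -0.05]
  [  -0.30    -0.05     1.00]
d = (I − A) x:
  d_1 = (+0.65)·800 + (-0.40)·400 + (-0.05)·420 = 339.00
  d_2 = (-0.10)·800 + (+0.55)·400 + (-0.05)·420 = 119.00
  d_3 = (-0.30)·800 + (-0.05)·400 + (+1.00)·420 = 160.00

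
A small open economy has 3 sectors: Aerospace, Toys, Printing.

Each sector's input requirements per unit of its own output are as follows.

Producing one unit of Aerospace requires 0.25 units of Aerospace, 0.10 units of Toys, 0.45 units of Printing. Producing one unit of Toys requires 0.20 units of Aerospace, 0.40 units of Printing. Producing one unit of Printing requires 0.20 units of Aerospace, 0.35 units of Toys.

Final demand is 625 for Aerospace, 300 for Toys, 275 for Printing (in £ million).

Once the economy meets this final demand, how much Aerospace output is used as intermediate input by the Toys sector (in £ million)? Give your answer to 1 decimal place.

z_AT = 176.2

I − A =
  [   0.75    -0.20    -0.20]
  [  -0.10     1.00    -0.35]
  [  -0.45    -0.40     1.00]
Cofactors of I−A, C_ij = (−1)^(i+j)·(minor ij) (rows/columns in the sector order above):
  C_11 = (1.00)(1.00) − (-0.35)(-0.40) = 0.8600
  C_12 = −[(-0.10)(1.00) − (-0.35)(-0.45)] = 0.2575
  C_13 = (-0.10)(-0.40) − (1.00)(-0.45) = 0.4900
  C_21 = −[(-0.20)(1.00) − (-0.20)(-0.40)] = 0.2800
  C_22 = (0.75)(1.00) − (-0.20)(-0.45) = 0.6600
  C_23 = −[(0.75)(-0.40) − (-0.20)(-0.45)] = 0.3900
  C_31 = (-0.20)(-0.35) − (-0.20)(1.00) = 0.2700
  C_32 = −[(0.75)(-0.35) − (-0.20)(-0.10)] = 0.2825
  C_33 = (0.75)(1.00) − (-0.20)(-0.10) = 0.7300
det(I−A) = Σ_j (I−A)_1j·C_1j = (0.75)(0.8600) + (-0.20)(0.2575) + (-0.20)(0.4900) = 0.4955
adj(I−A) = Cᵀ =
  [ 0.8600   0.2800   0.2700]
  [ 0.2575   0.6600   0.2825]
  [ 0.4900   0.3900   0.7300]
(I − A)⁻¹ = adj(I−A) / det(I−A) ≈
  [   1.7356     0.5651     0.5449]
  [   0.5197     1.3320     0.5701]
  [   0.9889     0.7871     1.4733]
First solve x = (I − A)⁻¹ d = adj(I−A)·d / det(I−A); in particular x_T = (0.2575·625 + 0.6600·300 + 0.2825·275) / 0.4955 = 436.625 / 0.4955 ≈ 881.181.
Intermediate flow from A to T: z_AT = a_AT · x_T = 0.20 × 436.625 / 0.4955 = 87.325 / 0.4955 ≈ 176.2.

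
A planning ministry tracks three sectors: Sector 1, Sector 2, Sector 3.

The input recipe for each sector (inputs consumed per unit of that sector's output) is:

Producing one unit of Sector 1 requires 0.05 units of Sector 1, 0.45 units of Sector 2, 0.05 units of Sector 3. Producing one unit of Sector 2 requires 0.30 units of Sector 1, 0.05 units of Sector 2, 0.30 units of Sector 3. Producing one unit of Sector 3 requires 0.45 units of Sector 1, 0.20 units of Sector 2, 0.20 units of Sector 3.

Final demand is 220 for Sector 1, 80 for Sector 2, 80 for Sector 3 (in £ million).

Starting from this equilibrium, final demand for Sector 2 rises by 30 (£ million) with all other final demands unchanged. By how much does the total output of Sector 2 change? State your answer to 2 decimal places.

Δx_2 = 46.89

I − A =
  [   0.95    -0.30    -0.45]
  [  -0.45     0.95    -0.20]
  [  -0.05    -0.30     0.80]
Cofactors of I−A, C_ij = (−1)^(i+j)·(minor ij) (rows/columns in the sector order above):
  C_11 = (0.95)(0.80) − (-0.20)(-0.30) = 0.7000
  C_12 = −[(-0.45)(0.80) − (-0.20)(-0.05)] = 0.3700
  C_13 = (-0.45)(-0.30) − (0.95)(-0.05) = 0.1825
  C_21 = −[(-0.30)(0.80) − (-0.45)(-0.30)] = 0.3750
  C_22 = (0.95)(0.80) − (-0.45)(-0.05) = 0.7375
  C_23 = −[(0.95)(-0.30) − (-0.30)(-0.05)] = 0.3000
  C_31 = (-0.30)(-0.20) − (-0.45)(0.95) = 0.4875
  C_32 = −[(0.95)(-0.20) − (-0.45)(-0.45)] = 0.3925
  C_33 = (0.95)(0.95) − (-0.30)(-0.45) = 0.7675
det(I−A) = Σ_j (I−A)_1j·C_1j = (0.95)(0.7000) + (-0.30)(0.3700) + (-0.45)(0.1825) = 0.471875
adj(I−A) = Cᵀ =
  [ 0.7000   0.3750   0.4875]
  [ 0.3700   0.7375   0.3925]
  [ 0.1825   0.3000   0.7675]
(I − A)⁻¹ = adj(I−A) / det(I−A) ≈
  [   1.4834     0.7947     1.0331]
  [   0.7841     1.5629     0.8318]
  [   0.3868     0.6358     1.6265]
Δx = (I − A)⁻¹ Δd with Δd having +30 in the Sector 2 component and 0 elsewhere.
So Δx_2 = L_22 · (+30), where L_22 = adj(I−A)_22 / det(I−A) = 0.7375 / 0.471875.
Δx_2 = 0.7375 × (+30) / 0.471875 = 22.125 / 0.471875 ≈ 46.89.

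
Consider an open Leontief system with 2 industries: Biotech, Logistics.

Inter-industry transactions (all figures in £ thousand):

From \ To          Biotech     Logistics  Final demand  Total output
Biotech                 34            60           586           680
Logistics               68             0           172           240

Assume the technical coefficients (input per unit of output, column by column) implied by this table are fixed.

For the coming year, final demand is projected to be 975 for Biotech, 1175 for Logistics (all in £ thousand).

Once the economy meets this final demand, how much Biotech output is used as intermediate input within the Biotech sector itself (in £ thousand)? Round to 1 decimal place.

Technical coefficients a_ij = z_ij / X_j:
  a_BB = 34/680 = 0.05, a_LB = 68/680 = 0.10
  a_BL = 60/240 = 0.25, a_LL = 0/240 = 0.00
I − A =
  [   0.95    -0.25]
  [  -0.10     1.00]
det(I−A) = (0.95)(1.00) − (-0.25)(-0.10) = 0.9250
adj(I−A) = [[1.00, 0.25], [0.10, 0.95]]
(I − A)⁻¹ = adj(I−A) / det(I−A) ≈
  [   1.0811     0.2703]
  [   0.1081     1.0270]
First solve x = (I − A)⁻¹ d = adj(I−A)·d / det(I−A); in particular x_B = (1.00·975 + 0.25·1175) / 0.9250 = 1268.75 / 0.9250 ≈ 1371.622.
Intermediate flow from B to B: z_BB = a_BB · x_B = 0.05 × 1268.75 / 0.9250 = 63.4375 / 0.9250 ≈ 68.6.

z_BB = 68.6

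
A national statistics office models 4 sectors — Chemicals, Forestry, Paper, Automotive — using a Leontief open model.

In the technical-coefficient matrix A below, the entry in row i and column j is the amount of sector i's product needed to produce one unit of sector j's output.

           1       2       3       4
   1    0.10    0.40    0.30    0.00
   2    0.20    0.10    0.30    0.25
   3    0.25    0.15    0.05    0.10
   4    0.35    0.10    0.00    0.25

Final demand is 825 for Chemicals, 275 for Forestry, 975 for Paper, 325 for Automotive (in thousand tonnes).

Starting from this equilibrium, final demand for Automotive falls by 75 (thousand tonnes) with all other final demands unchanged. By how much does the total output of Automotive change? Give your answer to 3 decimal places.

Δx_4 = -121.900

I − A =
  [   0.90    -0.40    -0.30     0.00]
  [  -0.20     0.90    -0.30    -0.25]
  [  -0.25    -0.15     0.95    -0.10]
  [  -0.35    -0.10     0.00     0.75]
Compute the cofactors C_ij = (−1)^(i+j)·(3×3 minor ij) of I−A; the adjugate is their transpose:
adj(I−A) = Cᵀ =
  [ 0.580750   0.321750   0.285000   0.145250]
  [ 0.292375   0.574500   0.273750   0.228000]
  [ 0.231625   0.199250   0.490000   0.131750]
  [ 0.310000   0.226750   0.169500   0.546500]
det(I−A) = Σ_j (I−A)_1j·C_1j = (0.90)(0.580750) + (-0.40)(0.292375) + (-0.30)(0.231625) + (0.00)(0.310000) = 0.3362375
(I − A)⁻¹ = adj(I−A) / det(I−A) ≈
  [   1.7272     0.9569     0.8476     0.4320]
  [   0.8695     1.7086     0.8142     0.6781]
  [   0.6889     0.5926     1.4573     0.3918]
  [   0.9220     0.6744     0.5041     1.6253]
Δx = (I − A)⁻¹ Δd with Δd having -75 in the Automotive component and 0 elsewhere.
So Δx_4 = L_44 · (-75), where L_44 = adj(I−A)_44 / det(I−A) = 0.546500 / 0.3362375.
Δx_4 = 0.546500 × (-75) / 0.3362375 = -40.9875 / 0.3362375 ≈ -121.900.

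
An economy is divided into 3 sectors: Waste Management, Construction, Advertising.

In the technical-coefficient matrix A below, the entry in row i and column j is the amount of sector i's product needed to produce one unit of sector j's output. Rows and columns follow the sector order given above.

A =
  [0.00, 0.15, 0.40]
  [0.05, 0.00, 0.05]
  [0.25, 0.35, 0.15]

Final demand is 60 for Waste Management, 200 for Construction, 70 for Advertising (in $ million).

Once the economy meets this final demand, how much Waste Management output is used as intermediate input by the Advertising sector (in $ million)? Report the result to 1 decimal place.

I − A =
  [   1.00    -0.15    -0.40]
  [  -0.05     1.00    -0.05]
  [  -0.25    -0.35     0.85]
Cofactors of I−A, C_ij = (−1)^(i+j)·(minor ij) (rows/columns in the sector order above):
  C_11 = (1.00)(0.85) − (-0.05)(-0.35) = 0.8325
  C_12 = −[(-0.05)(0.85) − (-0.05)(-0.25)] = 0.0550
  C_13 = (-0.05)(-0.35) − (1.00)(-0.25) = 0.2675
  C_21 = −[(-0.15)(0.85) − (-0.40)(-0.35)] = 0.2675
  C_22 = (1.00)(0.85) − (-0.40)(-0.25) = 0.7500
  C_23 = −[(1.00)(-0.35) − (-0.15)(-0.25)] = 0.3875
  C_31 = (-0.15)(-0.05) − (-0.40)(1.00) = 0.4075
  C_32 = −[(1.00)(-0.05) − (-0.40)(-0.05)] = 0.0700
  C_33 = (1.00)(1.00) − (-0.15)(-0.05) = 0.9925
det(I−A) = Σ_j (I−A)_1j·C_1j = (1.00)(0.8325) + (-0.15)(0.0550) + (-0.40)(0.2675) = 0.71725
adj(I−A) = Cᵀ =
  [ 0.8325   0.2675   0.4075]
  [ 0.0550   0.7500   0.0700]
  [ 0.2675   0.3875   0.9925]
(I − A)⁻¹ = adj(I−A) / det(I−A) ≈
  [   1.1607     0.3730     0.5681]
  [   0.0767     1.0457     0.0976]
  [   0.3730     0.5403     1.3838]
First solve x = (I − A)⁻¹ d = adj(I−A)·d / det(I−A); in particular x_A = (0.2675·60 + 0.3875·200 + 0.9925·70) / 0.71725 = 163.025 / 0.71725 ≈ 227.292.
Intermediate flow from W to A: z_WA = a_WA · x_A = 0.40 × 163.025 / 0.71725 = 65.21 / 0.71725 ≈ 90.9.

z_WA = 90.9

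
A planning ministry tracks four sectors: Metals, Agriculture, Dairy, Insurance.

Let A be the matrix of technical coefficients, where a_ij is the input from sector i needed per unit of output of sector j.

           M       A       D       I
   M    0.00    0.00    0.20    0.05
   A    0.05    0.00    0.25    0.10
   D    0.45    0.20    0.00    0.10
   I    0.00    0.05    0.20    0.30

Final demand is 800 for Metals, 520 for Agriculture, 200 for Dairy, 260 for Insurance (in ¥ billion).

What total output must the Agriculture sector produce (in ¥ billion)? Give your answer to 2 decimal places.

I − A =
  [   1.00     0.00    -0.20    -0.05]
  [  -0.05     1.00    -0.25    -0.10]
  [  -0.45    -0.20     1.00    -0.10]
  [   0.00    -0.05    -0.20     0.70]
Compute the cofactors C_ij = (−1)^(i+j)·(3×3 minor ij) of I−A; the adjugate is their transpose:
adj(I−A) = Cᵀ =
  [ 0.634750   0.033500   0.149625   0.071500]
  [ 0.121750   0.612500   0.202500   0.125125]
  [ 0.320000   0.146125   0.694875   0.143000]
  [ 0.100125   0.085500   0.213000   0.858000]
det(I−A) = Σ_j (I−A)_1j·C_1j = (1.00)(0.634750) + (0.00)(0.121750) + (-0.20)(0.320000) + (-0.05)(0.100125) = 0.56574375
(I − A)⁻¹ = adj(I−A) / det(I−A) ≈
  [   1.1220     0.0592     0.2645     0.1264]
  [   0.2152     1.0826     0.3579     0.2212]
  [   0.5656     0.2583     1.2283     0.2528]
  [   0.1770     0.1511     0.3765     1.5166]
x = (I − A)⁻¹ d = adj(I−A)·d / det(I−A), with det(I−A) = 0.56574375:
  x_M = (0.634750·800 + 0.033500·520 + 0.149625·200 + 0.071500·260) / 0.56574375 = 573.735 / 0.56574375 ≈ 1014.13
  x_A = (0.121750·800 + 0.612500·520 + 0.202500·200 + 0.125125·260) / 0.56574375 = 488.9325 / 0.56574375 ≈ 864.23
  x_D = (0.320000·800 + 0.146125·520 + 0.694875·200 + 0.143000·260) / 0.56574375 = 508.14 / 0.56574375 ≈ 898.18
  x_I = (0.100125·800 + 0.085500·520 + 0.213000·200 + 0.858000·260) / 0.56574375 = 390.24 / 0.56574375 ≈ 689.78

x_A = 864.23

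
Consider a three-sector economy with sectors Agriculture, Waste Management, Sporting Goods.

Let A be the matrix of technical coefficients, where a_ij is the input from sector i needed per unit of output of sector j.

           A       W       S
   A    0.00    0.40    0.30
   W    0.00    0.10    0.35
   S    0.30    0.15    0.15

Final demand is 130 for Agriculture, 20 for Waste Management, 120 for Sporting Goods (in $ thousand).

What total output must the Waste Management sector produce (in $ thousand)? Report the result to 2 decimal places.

I − A =
  [   1.00    -0.40    -0.30]
  [   0.00     0.90    -0.35]
  [  -0.30    -0.15     0.85]
Cofactors of I−A, C_ij = (−1)^(i+j)·(minor ij) (rows/columns in the sector order above):
  C_11 = (0.90)(0.85) − (-0.35)(-0.15) = 0.7125
  C_12 = −[(0.00)(0.85) − (-0.35)(-0.30)] = 0.1050
  C_13 = (0.00)(-0.15) − (0.90)(-0.30) = 0.2700
  C_21 = −[(-0.40)(0.85) − (-0.30)(-0.15)] = 0.3850
  C_22 = (1.00)(0.85) − (-0.30)(-0.30) = 0.7600
  C_23 = −[(1.00)(-0.15) − (-0.40)(-0.30)] = 0.2700
  C_31 = (-0.40)(-0.35) − (-0.30)(0.90) = 0.4100
  C_32 = −[(1.00)(-0.35) − (-0.30)(0.00)] = 0.3500
  C_33 = (1.00)(0.90) − (-0.40)(0.00) = 0.9000
det(I−A) = Σ_j (I−A)_1j·C_1j = (1.00)(0.7125) + (-0.40)(0.1050) + (-0.30)(0.2700) = 0.5895
adj(I−A) = Cᵀ =
  [ 0.7125   0.3850   0.4100]
  [ 0.1050   0.7600   0.3500]
  [ 0.2700   0.2700   0.9000]
(I − A)⁻¹ = adj(I−A) / det(I−A) ≈
  [   1.2087     0.6531     0.6955]
  [   0.1781     1.2892     0.5937]
  [   0.4580     0.4580     1.5267]
x = (I − A)⁻¹ d = adj(I−A)·d / det(I−A), with det(I−A) = 0.5895:
  x_A = (0.7125·130 + 0.3850·20 + 0.4100·120) / 0.5895 = 149.525 / 0.5895 ≈ 253.65
  x_W = (0.1050·130 + 0.7600·20 + 0.3500·120) / 0.5895 = 70.85 / 0.5895 ≈ 120.19
  x_S = (0.2700·130 + 0.2700·20 + 0.9000·120) / 0.5895 = 148.50 / 0.5895 ≈ 251.91

x_W = 120.19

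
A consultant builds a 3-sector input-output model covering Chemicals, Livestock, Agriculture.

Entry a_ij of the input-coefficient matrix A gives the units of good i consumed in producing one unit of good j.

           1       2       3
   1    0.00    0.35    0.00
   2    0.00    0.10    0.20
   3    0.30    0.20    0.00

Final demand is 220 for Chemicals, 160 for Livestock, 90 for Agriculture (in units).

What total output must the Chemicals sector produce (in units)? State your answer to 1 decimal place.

I − A =
  [   1.00    -0.35     0.00]
  [   0.00     0.90    -0.20]
  [  -0.30    -0.20     1.00]
Cofactors of I−A, C_ij = (−1)^(i+j)·(minor ij) (rows/columns in the sector order above):
  C_11 = (0.90)(1.00) − (-0.20)(-0.20) = 0.8600
  C_12 = −[(0.00)(1.00) − (-0.20)(-0.30)] = 0.0600
  C_13 = (0.00)(-0.20) − (0.90)(-0.30) = 0.2700
  C_21 = −[(-0.35)(1.00) − (0.00)(-0.20)] = 0.3500
  C_22 = (1.00)(1.00) − (0.00)(-0.30) = 1.0000
  C_23 = −[(1.00)(-0.20) − (-0.35)(-0.30)] = 0.3050
  C_31 = (-0.35)(-0.20) − (0.00)(0.90) = 0.0700
  C_32 = −[(1.00)(-0.20) − (0.00)(0.00)] = 0.2000
  C_33 = (1.00)(0.90) − (-0.35)(0.00) = 0.9000
det(I−A) = Σ_j (I−A)_1j·C_1j = (1.00)(0.8600) + (-0.35)(0.0600) + (0.00)(0.2700) = 0.8390
adj(I−A) = Cᵀ =
  [ 0.8600   0.3500   0.0700]
  [ 0.0600   1.0000   0.2000]
  [ 0.2700   0.3050   0.9000]
(I − A)⁻¹ = adj(I−A) / det(I−A) ≈
  [   1.0250     0.4172     0.0834]
  [   0.0715     1.1919     0.2384]
  [   0.3218     0.3635     1.0727]
x = (I − A)⁻¹ d = adj(I−A)·d / det(I−A), with det(I−A) = 0.8390:
  x_1 = (0.8600·220 + 0.3500·160 + 0.0700·90) / 0.8390 = 251.50 / 0.8390 ≈ 299.8
  x_2 = (0.0600·220 + 1.0000·160 + 0.2000·90) / 0.8390 = 191.20 / 0.8390 ≈ 227.9
  x_3 = (0.2700·220 + 0.3050·160 + 0.9000·90) / 0.8390 = 189.20 / 0.8390 ≈ 225.5

x_1 = 299.8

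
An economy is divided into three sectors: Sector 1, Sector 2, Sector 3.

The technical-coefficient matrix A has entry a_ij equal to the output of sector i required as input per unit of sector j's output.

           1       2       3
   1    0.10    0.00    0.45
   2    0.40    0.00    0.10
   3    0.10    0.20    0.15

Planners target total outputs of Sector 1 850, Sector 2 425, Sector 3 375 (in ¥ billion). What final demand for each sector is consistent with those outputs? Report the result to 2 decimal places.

d_1 = 596.25, d_2 = 47.50, d_3 = 148.75

I − A =
  [   0.90     0.00    -0.45]
  [  -0.40     1.00    -0.10]
  [  -0.10    -0.20     0.85]
d = (I − A) x:
  d_1 = (+0.90)·850 + (+0.00)·425 + (-0.45)·375 = 596.25
  d_2 = (-0.40)·850 + (+1.00)·425 + (-0.10)·375 = 47.50
  d_3 = (-0.10)·850 + (-0.20)·425 + (+0.85)·375 = 148.75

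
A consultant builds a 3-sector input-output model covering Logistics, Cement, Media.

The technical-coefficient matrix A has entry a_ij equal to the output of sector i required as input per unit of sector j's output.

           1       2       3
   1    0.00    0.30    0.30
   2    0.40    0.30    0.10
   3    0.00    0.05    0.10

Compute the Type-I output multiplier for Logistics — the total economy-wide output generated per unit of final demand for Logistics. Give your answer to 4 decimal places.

I − A =
  [   1.00    -0.30    -0.30]
  [  -0.40     0.70    -0.10]
  [   0.00    -0.05     0.90]
Cofactors of I−A, C_ij = (−1)^(i+j)·(minor ij) (rows/columns in the sector order above):
  C_11 = (0.70)(0.90) − (-0.10)(-0.05) = 0.6250
  C_12 = −[(-0.40)(0.90) − (-0.10)(0.00)] = 0.3600
  C_13 = (-0.40)(-0.05) − (0.70)(0.00) = 0.0200
  C_21 = −[(-0.30)(0.90) − (-0.30)(-0.05)] = 0.2850
  C_22 = (1.00)(0.90) − (-0.30)(0.00) = 0.9000
  C_23 = −[(1.00)(-0.05) − (-0.30)(0.00)] = 0.0500
  C_31 = (-0.30)(-0.10) − (-0.30)(0.70) = 0.2400
  C_32 = −[(1.00)(-0.10) − (-0.30)(-0.40)] = 0.2200
  C_33 = (1.00)(0.70) − (-0.30)(-0.40) = 0.5800
det(I−A) = Σ_j (I−A)_1j·C_1j = (1.00)(0.6250) + (-0.30)(0.3600) + (-0.30)(0.0200) = 0.5110
adj(I−A) = Cᵀ =
  [ 0.6250   0.2850   0.2400]
  [ 0.3600   0.9000   0.2200]
  [ 0.0200   0.0500   0.5800]
(I − A)⁻¹ = adj(I−A) / det(I−A) ≈
  [   1.22309     0.55773     0.46967]
  [   0.70450     1.76125     0.43053]
  [   0.03914     0.09785     1.13503]
The output multiplier for sector j is the column-j sum of the Leontief inverse (I − A)⁻¹ = adj(I−A) / det(I−A).
Column 1 of adj(I−A): (0.6250, 0.3600, 0.0200); det(I−A) = 0.5110.
m_1 = (0.6250 + 0.3600 + 0.0200) / 0.5110 = 1.005 / 0.5110 ≈ 1.9667.

m_1 = 1.9667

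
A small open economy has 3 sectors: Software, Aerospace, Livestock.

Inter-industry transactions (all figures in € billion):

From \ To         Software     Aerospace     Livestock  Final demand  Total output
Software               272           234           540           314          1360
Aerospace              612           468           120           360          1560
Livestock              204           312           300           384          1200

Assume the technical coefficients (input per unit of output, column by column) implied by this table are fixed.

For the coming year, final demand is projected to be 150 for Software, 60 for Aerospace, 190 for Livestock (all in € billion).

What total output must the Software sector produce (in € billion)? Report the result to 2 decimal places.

Technical coefficients a_ij = z_ij / X_j:
  a_SS = 272/1360 = 0.20, a_AS = 612/1360 = 0.45, a_LS = 204/1360 = 0.15
  a_SA = 234/1560 = 0.15, a_AA = 468/1560 = 0.30, a_LA = 312/1560 = 0.20
  a_SL = 540/1200 = 0.45, a_AL = 120/1200 = 0.10, a_LL = 300/1200 = 0.25
I − A =
  [   0.80    -0.15    -0.45]
  [  -0.45     0.70    -0.10]
  [  -0.15    -0.20     0.75]
Cofactors of I−A, C_ij = (−1)^(i+j)·(minor ij) (rows/columns in the sector order above):
  C_11 = (0.70)(0.75) − (-0.10)(-0.20) = 0.5050
  C_12 = −[(-0.45)(0.75) − (-0.10)(-0.15)] = 0.3525
  C_13 = (-0.45)(-0.20) − (0.70)(-0.15) = 0.1950
  C_21 = −[(-0.15)(0.75) − (-0.45)(-0.20)] = 0.2025
  C_22 = (0.80)(0.75) − (-0.45)(-0.15) = 0.5325
  C_23 = −[(0.80)(-0.20) − (-0.15)(-0.15)] = 0.1825
  C_31 = (-0.15)(-0.10) − (-0.45)(0.70) = 0.3300
  C_32 = −[(0.80)(-0.10) − (-0.45)(-0.45)] = 0.2825
  C_33 = (0.80)(0.70) − (-0.15)(-0.45) = 0.4925
det(I−A) = Σ_j (I−A)_1j·C_1j = (0.80)(0.5050) + (-0.15)(0.3525) + (-0.45)(0.1950) = 0.263375
adj(I−A) = Cᵀ =
  [ 0.5050   0.2025   0.3300]
  [ 0.3525   0.5325   0.2825]
  [ 0.1950   0.1825   0.4925]
(I − A)⁻¹ = adj(I−A) / det(I−A) ≈
  [   1.9174     0.7689     1.2530]
  [   1.3384     2.0218     1.0726]
  [   0.7404     0.6929     1.8700]
x = (I − A)⁻¹ d = adj(I−A)·d / det(I−A), with det(I−A) = 0.263375:
  x_S = (0.5050·150 + 0.2025·60 + 0.3300·190) / 0.263375 = 150.60 / 0.263375 ≈ 571.81
  x_A = (0.3525·150 + 0.5325·60 + 0.2825·190) / 0.263375 = 138.50 / 0.263375 ≈ 525.87
  x_L = (0.1950·150 + 0.1825·60 + 0.4925·190) / 0.263375 = 133.775 / 0.263375 ≈ 507.93

x_S = 571.81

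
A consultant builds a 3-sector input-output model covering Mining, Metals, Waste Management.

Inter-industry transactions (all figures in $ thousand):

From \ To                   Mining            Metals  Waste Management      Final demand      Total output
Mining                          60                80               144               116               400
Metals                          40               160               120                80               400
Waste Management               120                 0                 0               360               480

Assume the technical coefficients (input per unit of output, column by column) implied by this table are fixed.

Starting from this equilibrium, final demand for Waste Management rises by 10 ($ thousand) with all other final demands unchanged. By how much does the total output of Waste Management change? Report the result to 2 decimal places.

Δx_3 = 11.64

Technical coefficients a_ij = z_ij / X_j:
  a_11 = 60/400 = 0.15, a_21 = 40/400 = 0.10, a_31 = 120/400 = 0.30
  a_12 = 80/400 = 0.20, a_22 = 160/400 = 0.40, a_32 = 0/400 = 0.00
  a_13 = 144/480 = 0.30, a_23 = 120/480 = 0.25, a_33 = 0/480 = 0.00
I − A =
  [   0.85    -0.20    -0.30]
  [  -0.10     0.60    -0.25]
  [  -0.30     0.00     1.00]
Cofactors of I−A, C_ij = (−1)^(i+j)·(minor ij) (rows/columns in the sector order above):
  C_11 = (0.60)(1.00) − (-0.25)(0.00) = 0.6000
  C_12 = −[(-0.10)(1.00) − (-0.25)(-0.30)] = 0.1750
  C_13 = (-0.10)(0.00) − (0.60)(-0.30) = 0.1800
  C_21 = −[(-0.20)(1.00) − (-0.30)(0.00)] = 0.2000
  C_22 = (0.85)(1.00) − (-0.30)(-0.30) = 0.7600
  C_23 = −[(0.85)(0.00) − (-0.20)(-0.30)] = 0.0600
  C_31 = (-0.20)(-0.25) − (-0.30)(0.60) = 0.2300
  C_32 = −[(0.85)(-0.25) − (-0.30)(-0.10)] = 0.2425
  C_33 = (0.85)(0.60) − (-0.20)(-0.10) = 0.4900
det(I−A) = Σ_j (I−A)_1j·C_1j = (0.85)(0.6000) + (-0.20)(0.1750) + (-0.30)(0.1800) = 0.4210
adj(I−A) = Cᵀ =
  [ 0.6000   0.2000   0.2300]
  [ 0.1750   0.7600   0.2425]
  [ 0.1800   0.0600   0.4900]
(I − A)⁻¹ = adj(I−A) / det(I−A) ≈
  [   1.4252     0.4751     0.5463]
  [   0.4157     1.8052     0.5760]
  [   0.4276     0.1425     1.1639]
Δx = (I − A)⁻¹ Δd with Δd having +10 in the Waste Management component and 0 elsewhere.
So Δx_3 = L_33 · (+10), where L_33 = adj(I−A)_33 / det(I−A) = 0.4900 / 0.4210.
Δx_3 = 0.4900 × (+10) / 0.4210 = 4.90 / 0.4210 ≈ 11.64.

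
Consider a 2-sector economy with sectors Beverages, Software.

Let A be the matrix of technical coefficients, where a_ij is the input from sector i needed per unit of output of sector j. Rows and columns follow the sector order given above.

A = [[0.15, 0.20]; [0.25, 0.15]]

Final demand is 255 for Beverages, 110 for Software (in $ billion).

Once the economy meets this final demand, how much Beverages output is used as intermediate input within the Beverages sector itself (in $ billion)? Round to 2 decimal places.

I − A =
  [   0.85    -0.20]
  [  -0.25     0.85]
det(I−A) = (0.85)(0.85) − (-0.20)(-0.25) = 0.6725
adj(I−A) = [[0.85, 0.20], [0.25, 0.85]]
(I − A)⁻¹ = adj(I−A) / det(I−A) ≈
  [   1.2639     0.2974]
  [   0.3717     1.2639]
First solve x = (I − A)⁻¹ d = adj(I−A)·d / det(I−A); in particular x_B = (0.85·255 + 0.20·110) / 0.6725 = 238.75 / 0.6725 ≈ 355.0186.
Intermediate flow from B to B: z_BB = a_BB · x_B = 0.15 × 238.75 / 0.6725 = 35.8125 / 0.6725 ≈ 53.25.

z_BB = 53.25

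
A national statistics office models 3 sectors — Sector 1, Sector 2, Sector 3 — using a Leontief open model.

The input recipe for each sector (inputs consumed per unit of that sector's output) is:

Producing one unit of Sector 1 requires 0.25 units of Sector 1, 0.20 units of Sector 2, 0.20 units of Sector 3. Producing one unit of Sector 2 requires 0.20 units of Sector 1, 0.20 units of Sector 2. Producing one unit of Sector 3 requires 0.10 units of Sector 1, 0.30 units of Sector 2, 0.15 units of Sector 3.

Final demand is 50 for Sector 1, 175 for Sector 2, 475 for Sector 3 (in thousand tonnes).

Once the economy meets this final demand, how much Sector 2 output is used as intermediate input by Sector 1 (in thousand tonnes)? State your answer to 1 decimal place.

I − A =
  [   0.75    -0.20    -0.10]
  [  -0.20     0.80    -0.30]
  [  -0.20     0.00     0.85]
Cofactors of I−A, C_ij = (−1)^(i+j)·(minor ij) (rows/columns in the sector order above):
  C_11 = (0.80)(0.85) − (-0.30)(0.00) = 0.6800
  C_12 = −[(-0.20)(0.85) − (-0.30)(-0.20)] = 0.2300
  C_13 = (-0.20)(0.00) − (0.80)(-0.20) = 0.1600
  C_21 = −[(-0.20)(0.85) − (-0.10)(0.00)] = 0.1700
  C_22 = (0.75)(0.85) − (-0.10)(-0.20) = 0.6175
  C_23 = −[(0.75)(0.00) − (-0.20)(-0.20)] = 0.0400
  C_31 = (-0.20)(-0.30) − (-0.10)(0.80) = 0.1400
  C_32 = −[(0.75)(-0.30) − (-0.10)(-0.20)] = 0.2450
  C_33 = (0.75)(0.80) − (-0.20)(-0.20) = 0.5600
det(I−A) = Σ_j (I−A)_1j·C_1j = (0.75)(0.6800) + (-0.20)(0.2300) + (-0.10)(0.1600) = 0.4480
adj(I−A) = Cᵀ =
  [ 0.6800   0.1700   0.1400]
  [ 0.2300   0.6175   0.2450]
  [ 0.1600   0.0400   0.5600]
(I − A)⁻¹ = adj(I−A) / det(I−A) ≈
  [   1.5179     0.3795     0.3125]
  [   0.5134     1.3783     0.5469]
  [   0.3571     0.0893     1.2500]
First solve x = (I − A)⁻¹ d = adj(I−A)·d / det(I−A); in particular x_1 = (0.6800·50 + 0.1700·175 + 0.1400·475) / 0.4480 = 130.25 / 0.4480 ≈ 290.737.
Intermediate flow from 2 to 1: z_21 = a_21 · x_1 = 0.20 × 130.25 / 0.4480 = 26.05 / 0.4480 ≈ 58.1.

z_21 = 58.1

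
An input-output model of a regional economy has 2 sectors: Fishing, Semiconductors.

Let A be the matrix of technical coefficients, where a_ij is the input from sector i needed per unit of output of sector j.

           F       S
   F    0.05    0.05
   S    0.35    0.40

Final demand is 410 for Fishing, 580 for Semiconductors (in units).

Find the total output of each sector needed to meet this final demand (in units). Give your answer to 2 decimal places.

x_F = 497.74, x_S = 1257.01

I − A =
  [   0.95    -0.05]
  [  -0.35     0.60]
det(I−A) = (0.95)(0.60) − (-0.05)(-0.35) = 0.5525
adj(I−A) = [[0.60, 0.05], [0.35, 0.95]]
(I − A)⁻¹ = adj(I−A) / det(I−A) ≈
  [   1.0860     0.0905]
  [   0.6335     1.7195]
x = (I − A)⁻¹ d = adj(I−A)·d / det(I−A), with det(I−A) = 0.5525:
  x_F = (0.60·410 + 0.05·580) / 0.5525 = 275.00 / 0.5525 ≈ 497.74
  x_S = (0.35·410 + 0.95·580) / 0.5525 = 694.50 / 0.5525 ≈ 1257.01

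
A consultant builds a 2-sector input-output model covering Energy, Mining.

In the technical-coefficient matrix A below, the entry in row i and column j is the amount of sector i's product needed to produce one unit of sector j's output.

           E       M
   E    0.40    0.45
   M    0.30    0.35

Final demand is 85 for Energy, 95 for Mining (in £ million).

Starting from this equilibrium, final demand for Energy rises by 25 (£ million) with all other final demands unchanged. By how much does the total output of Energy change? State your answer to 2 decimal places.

I − A =
  [   0.60    -0.45]
  [  -0.30     0.65]
det(I−A) = (0.60)(0.65) − (-0.45)(-0.30) = 0.2550
adj(I−A) = [[0.65, 0.45], [0.30, 0.60]]
(I − A)⁻¹ = adj(I−A) / det(I−A) ≈
  [   2.5490     1.7647]
  [   1.1765     2.3529]
Δx = (I − A)⁻¹ Δd with Δd having +25 in the Energy component and 0 elsewhere.
So Δx_E = L_EE · (+25), where L_EE = adj(I−A)_EE / det(I−A) = 0.65 / 0.2550.
Δx_E = 0.65 × (+25) / 0.2550 = 16.25 / 0.2550 ≈ 63.73.

Δx_E = 63.73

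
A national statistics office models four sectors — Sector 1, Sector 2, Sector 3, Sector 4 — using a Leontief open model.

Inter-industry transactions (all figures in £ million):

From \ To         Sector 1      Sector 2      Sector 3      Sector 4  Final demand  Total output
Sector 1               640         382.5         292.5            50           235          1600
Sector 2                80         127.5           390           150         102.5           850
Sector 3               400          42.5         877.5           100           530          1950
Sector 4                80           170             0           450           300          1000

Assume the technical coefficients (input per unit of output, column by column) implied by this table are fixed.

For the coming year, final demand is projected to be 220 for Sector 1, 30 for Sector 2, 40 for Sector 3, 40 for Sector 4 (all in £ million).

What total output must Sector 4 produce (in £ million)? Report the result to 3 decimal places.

x_4 = 207.847

Technical coefficients a_ij = z_ij / X_j:
  a_11 = 640/1600 = 0.40, a_21 = 80/1600 = 0.05, a_31 = 400/1600 = 0.25, a_41 = 80/1600 = 0.05
  a_12 = 382.5/850 = 0.45, a_22 = 127.5/850 = 0.15, a_32 = 42.5/850 = 0.05, a_42 = 170/850 = 0.20
  a_13 = 292.5/1950 = 0.15, a_23 = 390/1950 = 0.20, a_33 = 877.5/1950 = 0.45, a_43 = 0/1950 = 0.00
  a_14 = 50/1000 = 0.05, a_24 = 150/1000 = 0.15, a_34 = 100/1000 = 0.10, a_44 = 450/1000 = 0.45
I − A =
  [   0.60    -0.45    -0.15    -0.05]
  [  -0.05     0.85    -0.20    -0.15]
  [  -0.25    -0.05     0.55    -0.10]
  [  -0.05    -0.20     0.00     0.55]
Compute the cofactors C_ij = (−1)^(i+j)·(3×3 minor ij) of I−A; the adjugate is their transpose:
adj(I−A) = Cᵀ =
  [ 0.231125   0.148750   0.117125   0.082875]
  [ 0.047750   0.158750   0.070750   0.060500]
  [ 0.116375   0.095000   0.244125   0.080875]
  [ 0.038375   0.071250   0.036375   0.207375]
det(I−A) = Σ_j (I−A)_1j·C_1j = (0.60)(0.231125) + (-0.45)(0.047750) + (-0.15)(0.116375) + (-0.05)(0.038375) = 0.0978125
(I − A)⁻¹ = adj(I−A) / det(I−A) ≈
  [   2.3629     1.5208     1.1974     0.8473]
  [   0.4882     1.6230     0.7233     0.6185]
  [   1.1898     0.9712     2.4958     0.8268]
  [   0.3923     0.7284     0.3719     2.1201]
x = (I − A)⁻¹ d = adj(I−A)·d / det(I−A), with det(I−A) = 0.0978125:
  x_1 = (0.231125·220 + 0.148750·30 + 0.117125·40 + 0.082875·40) / 0.0978125 = 63.31 / 0.0978125 ≈ 647.259
  x_2 = (0.047750·220 + 0.158750·30 + 0.070750·40 + 0.060500·40) / 0.0978125 = 20.5175 / 0.0978125 ≈ 209.764
  x_3 = (0.116375·220 + 0.095000·30 + 0.244125·40 + 0.080875·40) / 0.0978125 = 41.4525 / 0.0978125 ≈ 423.796
  x_4 = (0.038375·220 + 0.071250·30 + 0.036375·40 + 0.207375·40) / 0.0978125 = 20.33 / 0.0978125 ≈ 207.847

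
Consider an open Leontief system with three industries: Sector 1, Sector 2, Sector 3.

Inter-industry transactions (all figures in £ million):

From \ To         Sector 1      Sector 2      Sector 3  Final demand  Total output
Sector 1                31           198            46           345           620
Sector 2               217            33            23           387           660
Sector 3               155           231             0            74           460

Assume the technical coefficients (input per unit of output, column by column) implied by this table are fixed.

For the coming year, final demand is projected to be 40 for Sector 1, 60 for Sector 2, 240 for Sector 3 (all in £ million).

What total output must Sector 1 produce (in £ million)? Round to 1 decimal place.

Technical coefficients a_ij = z_ij / X_j:
  a_11 = 31/620 = 0.05, a_21 = 217/620 = 0.35, a_31 = 155/620 = 0.25
  a_12 = 198/660 = 0.30, a_22 = 33/660 = 0.05, a_32 = 231/660 = 0.35
  a_13 = 46/460 = 0.10, a_23 = 23/460 = 0.05, a_33 = 0/460 = 0.00
I − A =
  [   0.95    -0.30    -0.10]
  [  -0.35     0.95    -0.05]
  [  -0.25    -0.35     1.00]
Cofactors of I−A, C_ij = (−1)^(i+j)·(minor ij) (rows/columns in the sector order above):
  C_11 = (0.95)(1.00) − (-0.05)(-0.35) = 0.9325
  C_12 = −[(-0.35)(1.00) − (-0.05)(-0.25)] = 0.3625
  C_13 = (-0.35)(-0.35) − (0.95)(-0.25) = 0.3600
  C_21 = −[(-0.30)(1.00) − (-0.10)(-0.35)] = 0.3350
  C_22 = (0.95)(1.00) − (-0.10)(-0.25) = 0.9250
  C_23 = −[(0.95)(-0.35) − (-0.30)(-0.25)] = 0.4075
  C_31 = (-0.30)(-0.05) − (-0.10)(0.95) = 0.1100
  C_32 = −[(0.95)(-0.05) − (-0.10)(-0.35)] = 0.0825
  C_33 = (0.95)(0.95) − (-0.30)(-0.35) = 0.7975
det(I−A) = Σ_j (I−A)_1j·C_1j = (0.95)(0.9325) + (-0.30)(0.3625) + (-0.10)(0.3600) = 0.741125
adj(I−A) = Cᵀ =
  [ 0.9325   0.3350   0.1100]
  [ 0.3625   0.9250   0.0825]
  [ 0.3600   0.4075   0.7975]
(I − A)⁻¹ = adj(I−A) / det(I−A) ≈
  [   1.2582     0.4520     0.1484]
  [   0.4891     1.2481     0.1113]
  [   0.4857     0.5498     1.0761]
x = (I − A)⁻¹ d = adj(I−A)·d / det(I−A), with det(I−A) = 0.741125:
  x_1 = (0.9325·40 + 0.3350·60 + 0.1100·240) / 0.741125 = 83.80 / 0.741125 ≈ 113.1
  x_2 = (0.3625·40 + 0.9250·60 + 0.0825·240) / 0.741125 = 89.80 / 0.741125 ≈ 121.2
  x_3 = (0.3600·40 + 0.4075·60 + 0.7975·240) / 0.741125 = 230.25 / 0.741125 ≈ 310.7

x_1 = 113.1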